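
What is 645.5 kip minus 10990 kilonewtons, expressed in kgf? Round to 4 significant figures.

645.5 kip = 292794 kgf and 10990 kN = 1.12067e+6 kgf.
292794 − 1.12067e+6 ≈ -827900 kgf.

-827900 kgf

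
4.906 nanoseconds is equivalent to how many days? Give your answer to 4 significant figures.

5.678 × 10^-14 days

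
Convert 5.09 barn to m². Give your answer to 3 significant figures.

5.09 × 10^-28 m²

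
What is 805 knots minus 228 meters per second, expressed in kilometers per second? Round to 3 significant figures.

805 kn = 0.414128 km/s and 228 m/s = 0.228000 km/s.
0.414128 − 0.228000 ≈ 0.186 km/s.

0.186 km/s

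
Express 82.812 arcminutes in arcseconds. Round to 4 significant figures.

1 arcminute = 60.0000 arcseconds.
82.812 × 60.0000 ≈ 4969 arcsec.

4969 arcsec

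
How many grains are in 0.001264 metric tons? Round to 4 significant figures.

1 metric ton = 1.54324 × 10^7 grains.
0.001264 × 1.54324 × 10^7 ≈ 19510 gr.

19510 gr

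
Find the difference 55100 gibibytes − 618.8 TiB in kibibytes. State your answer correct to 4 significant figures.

-6.067e+11 KiB

55100 GiB = 5.77765e+10 KiB and 618.8 TiB = 6.64431e+11 KiB.
5.77765e+10 − 6.64431e+11 ≈ -6.067e+11 KiB.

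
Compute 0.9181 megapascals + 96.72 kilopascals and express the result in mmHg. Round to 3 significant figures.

7610 millimeters of mercury

0.9181 MPa = 6886.32 mmHg and 96.72 kPa = 725.460 mmHg.
6886.32 + 725.460 ≈ 7610 mmHg.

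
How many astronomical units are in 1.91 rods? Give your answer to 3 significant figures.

1 rod = 3.36181 × 10^-11 au.
Then 1.91 × 3.36181 × 10^-11 ≈ 6.42 × 10^-11 au.

6.42 × 10^-11 au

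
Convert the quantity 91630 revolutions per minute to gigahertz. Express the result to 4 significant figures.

1 revolution per minute = 1.66667e-11 gigahertz.
Then 91630 × 1.66667e-11 ≈ 1.527e-6 GHz.

1.527e-6 GHz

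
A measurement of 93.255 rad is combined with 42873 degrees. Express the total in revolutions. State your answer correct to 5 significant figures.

93.255 rad = 14.8420 rev and 42873 ° = 119.092 rev.
14.8420 + 119.092 ≈ 133.93 rev.

133.93 rev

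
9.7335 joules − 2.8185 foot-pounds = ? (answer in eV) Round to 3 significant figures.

9.7335 J = 6.07517e+19 eV and 2.8185 ft·lbf = 2.38511e+19 eV.
6.07517e+19 − 2.38511e+19 ≈ 3.69e+19 eV.

3.69e+19 electronvolts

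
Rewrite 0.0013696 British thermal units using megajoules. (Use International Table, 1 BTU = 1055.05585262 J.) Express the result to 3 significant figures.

1.45e-6 MJ

1 British thermal unit = 0.00105506 megajoules.
0.0013696 × 0.00105506 ≈ 1.45e-6 MJ.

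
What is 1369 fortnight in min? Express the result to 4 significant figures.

2.760 × 10^7 min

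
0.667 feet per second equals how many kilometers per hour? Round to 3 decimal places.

1 foot per second = 1.09728 kilometers per hour.
Then 0.667 × 1.09728 ≈ 0.732 km/h.

0.732 km/h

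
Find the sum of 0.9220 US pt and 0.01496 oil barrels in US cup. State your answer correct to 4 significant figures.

11.90 US cups

0.9220 US pt = 1.84400 US cup and 0.01496 bbl = 10.0531 US cup.
1.84400 + 10.0531 ≈ 11.90 US cup.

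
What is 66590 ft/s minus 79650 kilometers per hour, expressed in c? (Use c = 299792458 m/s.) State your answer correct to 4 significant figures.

-6.099 × 10^-6 c

66590 ft/s = 6.77023 × 10^-5 c and 79650 km/h = 7.38011 × 10^-5 c.
6.77023 × 10^-5 − 7.38011 × 10^-5 ≈ -6.099 × 10^-6 c.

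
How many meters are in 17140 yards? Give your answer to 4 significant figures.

15670 meters

1 yard = 0.914400 meters.
So 17140 × 0.914400 ≈ 15670 m.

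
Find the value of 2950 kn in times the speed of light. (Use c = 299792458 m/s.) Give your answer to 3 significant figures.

5.06 × 10^-6 times the speed of light

1 knot = 1.71600 × 10^-9 c.
Thus 2950 × 1.71600 × 10^-9 ≈ 5.06 × 10^-6 c.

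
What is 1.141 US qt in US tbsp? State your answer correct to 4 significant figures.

1 US qt = 64.0000 US tbsp.
Thus 1.141 × 64.0000 ≈ 73.02 US tbsp.

73.02 US tablespoons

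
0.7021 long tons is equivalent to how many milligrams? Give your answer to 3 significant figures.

7.13e+8 mg

1 long ton = 1.01605e+9 milligrams.
So 0.7021 × 1.01605e+9 ≈ 7.13e+8 mg.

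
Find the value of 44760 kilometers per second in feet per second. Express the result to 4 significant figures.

1.469e+8 feet per second

1 kilometer per second = 3280.84 ft/s.
Then 44760 × 3280.84 ≈ 1.469e+8 ft/s.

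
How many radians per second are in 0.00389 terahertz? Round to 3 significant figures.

2.44e+10 rad/s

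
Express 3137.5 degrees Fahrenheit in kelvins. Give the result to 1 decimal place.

K = (°F + 459.67) × 5/9.
Applying the formula gives 1998.4 K.

1998.4 kelvins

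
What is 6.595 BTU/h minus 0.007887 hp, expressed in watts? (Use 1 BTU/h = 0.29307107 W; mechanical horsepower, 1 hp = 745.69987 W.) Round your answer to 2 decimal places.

6.595 BTU/h = 1.93280 W and 0.007887 hp = 5.88133 W.
1.93280 − 5.88133 ≈ -3.95 W.

-3.95 W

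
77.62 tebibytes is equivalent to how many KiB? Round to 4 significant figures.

8.334e+10 KiB

1 TiB = 1.07374e+9 KiB.
Then 77.62 × 1.07374e+9 ≈ 8.334e+10 KiB.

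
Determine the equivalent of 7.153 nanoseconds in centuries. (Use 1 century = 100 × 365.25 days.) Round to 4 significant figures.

1 ns = 3.16881e-19 century.
Then 7.153 × 3.16881e-19 ≈ 2.267e-18 century.

2.267e-18 century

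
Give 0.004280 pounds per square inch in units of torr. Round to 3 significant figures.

1 pound per square inch = 51.7149 torr.
0.004280 × 51.7149 ≈ 0.221 torr.

0.221 torr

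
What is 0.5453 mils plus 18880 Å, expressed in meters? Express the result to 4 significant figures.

0.5453 mil = 1.38506e-5 m and 18880 Å = 1.88800e-6 m.
1.38506e-5 + 1.88800e-6 ≈ 1.574e-5 m.

1.574e-5 m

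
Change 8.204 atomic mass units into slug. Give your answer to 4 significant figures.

9.335e-28 slugs

1 u = 1.13783e-28 slug.
Thus 8.204 × 1.13783e-28 ≈ 9.335e-28 slug.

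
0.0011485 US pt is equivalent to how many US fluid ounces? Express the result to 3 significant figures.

1 US pt = 16.0000 US fluid ounces.
Thus 0.0011485 × 16.0000 ≈ 0.0184 US fl oz.

0.0184 US fl oz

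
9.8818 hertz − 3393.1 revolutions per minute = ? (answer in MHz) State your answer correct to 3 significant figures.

-4.67e-5 MHz

9.8818 Hz = 9.88180e-6 MHz and 3393.1 rpm = 5.65517e-5 MHz.
9.88180e-6 − 5.65517e-5 ≈ -4.67e-5 MHz.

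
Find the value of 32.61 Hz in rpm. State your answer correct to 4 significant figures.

1957 revolutions per minute

1 Hz = 60.0000 rpm.
Thus 32.61 × 60.0000 ≈ 1957 rpm.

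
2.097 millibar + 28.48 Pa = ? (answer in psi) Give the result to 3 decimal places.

0.035 psi

2.097 mbar = 0.0304144 psi and 28.48 Pa = 0.00413067 psi.
0.0304144 + 0.00413067 ≈ 0.035 psi.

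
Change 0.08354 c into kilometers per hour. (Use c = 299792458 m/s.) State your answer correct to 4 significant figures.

1 c = 1.07925 × 10^9 kilometers per hour.
0.08354 × 1.07925 × 10^9 ≈ 9.016 × 10^7 km/h.

9.016 × 10^7 km/h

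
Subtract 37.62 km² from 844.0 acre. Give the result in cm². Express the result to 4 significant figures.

-3.420 × 10^11 square centimeters

844.0 acre = 3.41555 × 10^10 cm² and 37.62 km² = 3.76200 × 10^11 cm².
3.41555 × 10^10 − 3.76200 × 10^11 ≈ -3.420 × 10^11 cm².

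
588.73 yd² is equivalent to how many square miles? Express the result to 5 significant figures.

1 yd² = 3.22831e-7 mi².
Then 588.73 × 3.22831e-7 ≈ 0.00019006 mi².

0.00019006 square miles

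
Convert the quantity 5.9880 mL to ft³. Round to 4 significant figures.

0.0002115 cubic feet

1 mL = 3.53147 × 10^-5 ft³.
Thus 5.9880 × 3.53147 × 10^-5 ≈ 0.0002115 ft³.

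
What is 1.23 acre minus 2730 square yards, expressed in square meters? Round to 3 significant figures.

1.23 acre = 4977.633 m² and 2730 yd² = 2282.628 m².
4977.633 − 2282.628 ≈ 2700 m².

2700 square meters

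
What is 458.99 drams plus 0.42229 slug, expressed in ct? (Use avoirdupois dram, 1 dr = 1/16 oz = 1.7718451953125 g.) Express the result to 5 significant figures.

34881 ct

458.99 dr = 4066.30 ct and 0.42229 slug = 30814.3 ct.
4066.30 + 30814.3 ≈ 34881 ct.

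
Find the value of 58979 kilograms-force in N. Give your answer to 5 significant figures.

578390 N

1 kgf = 9.80665 newtons.
Then 58979 × 9.80665 ≈ 578390 N.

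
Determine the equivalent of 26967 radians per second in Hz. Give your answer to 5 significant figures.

4291.9 hertz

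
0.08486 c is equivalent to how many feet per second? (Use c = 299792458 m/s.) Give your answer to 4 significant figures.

1 speed of light = 9.83571 × 10^8 ft/s.
Then 0.08486 × 9.83571 × 10^8 ≈ 8.347 × 10^7 ft/s.

8.347 × 10^7 feet per second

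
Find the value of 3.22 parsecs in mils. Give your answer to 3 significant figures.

1 pc = 1.21483 × 10^21 mil.
Then 3.22 × 1.21483 × 10^21 ≈ 3.91 × 10^21 mil.

3.91 × 10^21 mil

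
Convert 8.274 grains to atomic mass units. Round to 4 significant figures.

1 gr = 3.90228 × 10^22 u.
Thus 8.274 × 3.90228 × 10^22 ≈ 3.229 × 10^23 u.

3.229 × 10^23 u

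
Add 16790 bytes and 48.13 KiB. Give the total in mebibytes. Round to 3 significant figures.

0.0630 mebibytes

16790 B = 0.0160122 MiB and 48.13 KiB = 0.0470020 MiB.
0.0160122 + 0.0470020 ≈ 0.0630 MiB.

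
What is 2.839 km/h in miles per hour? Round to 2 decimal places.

1.76 mph

1 kilometer per hour = 0.621371 miles per hour.
2.839 × 0.621371 ≈ 1.76 mph.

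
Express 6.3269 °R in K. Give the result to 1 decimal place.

3.5 K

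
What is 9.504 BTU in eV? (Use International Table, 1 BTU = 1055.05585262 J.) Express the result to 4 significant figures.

6.259 × 10^22 electronvolts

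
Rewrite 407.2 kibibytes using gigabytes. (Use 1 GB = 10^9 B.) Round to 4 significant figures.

1 kibibyte = 1.02400e-6 gigabytes.
407.2 × 1.02400e-6 ≈ 0.0004170 GB.

0.0004170 gigabytes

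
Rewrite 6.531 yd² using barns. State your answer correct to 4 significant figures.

1 square yard = 8.36127 × 10^27 barns.
6.531 × 8.36127 × 10^27 ≈ 5.461 × 10^28 barn.

5.461 × 10^28 barns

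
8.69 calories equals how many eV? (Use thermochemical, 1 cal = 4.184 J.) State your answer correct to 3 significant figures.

2.27 × 10^20 electronvolts

1 cal = 2.61145 × 10^19 electronvolts.
Then 8.69 × 2.61145 × 10^19 ≈ 2.27 × 10^20 eV.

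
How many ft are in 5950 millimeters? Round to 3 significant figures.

19.5 feet

1 millimeter = 0.00328084 ft.
So 5950 × 0.00328084 ≈ 19.5 ft.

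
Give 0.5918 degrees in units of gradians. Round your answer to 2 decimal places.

0.66 grad

1 degree = 1.11111 gradians.
Thus 0.5918 × 1.11111 ≈ 0.66 grad.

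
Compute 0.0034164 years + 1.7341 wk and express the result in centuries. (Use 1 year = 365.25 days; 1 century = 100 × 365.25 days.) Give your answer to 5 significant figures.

0.0034164 yr = 3.41640 × 10^-5 century and 1.7341 wk = 0.000332339 century.
3.41640 × 10^-5 + 0.000332339 ≈ 0.00036650 century.

0.00036650 centuries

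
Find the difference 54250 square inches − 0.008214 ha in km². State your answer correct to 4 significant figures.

54250 in² = 3.49999 × 10^-5 km² and 0.008214 ha = 8.21400 × 10^-5 km².
3.49999 × 10^-5 − 8.21400 × 10^-5 ≈ -4.714 × 10^-5 km².

-4.714 × 10^-5 km²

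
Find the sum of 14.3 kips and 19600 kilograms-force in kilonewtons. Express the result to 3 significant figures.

14.3 kip = 63.6096 kN and 19600 kgf = 192.210 kN.
63.6096 + 192.210 ≈ 256 kN.

256 kN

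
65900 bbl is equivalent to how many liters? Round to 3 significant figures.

1 oil barrel = 158.987 liters.
So 65900 × 158.987 ≈ 1.05e+7 L.

1.05e+7 L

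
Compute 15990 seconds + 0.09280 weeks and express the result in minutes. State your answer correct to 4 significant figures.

15990 s = 266.500 min and 0.09280 wk = 935.424 min.
266.500 + 935.424 ≈ 1202 min.

1202 min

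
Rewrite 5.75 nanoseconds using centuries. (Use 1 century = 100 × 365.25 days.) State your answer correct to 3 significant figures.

1 ns = 3.16881e-19 century.
5.75 × 3.16881e-19 ≈ 1.82e-18 century.

1.82e-18 centuries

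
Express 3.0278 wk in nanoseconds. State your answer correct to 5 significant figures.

1.8312e+15 ns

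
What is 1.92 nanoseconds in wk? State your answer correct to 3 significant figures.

3.17e-15 weeks

1 ns = 1.65344e-15 weeks.
1.92 × 1.65344e-15 ≈ 3.17e-15 wk.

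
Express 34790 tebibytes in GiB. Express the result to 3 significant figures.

1 tebibyte = 1024.00 GiB.
34790 × 1024.00 ≈ 3.56e+7 GiB.

3.56e+7 gibibytes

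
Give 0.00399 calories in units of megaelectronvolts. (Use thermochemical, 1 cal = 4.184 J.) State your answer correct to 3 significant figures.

1 calorie = 2.61145e+13 MeV.
0.00399 × 2.61145e+13 ≈ 1.04e+11 MeV.

1.04e+11 MeV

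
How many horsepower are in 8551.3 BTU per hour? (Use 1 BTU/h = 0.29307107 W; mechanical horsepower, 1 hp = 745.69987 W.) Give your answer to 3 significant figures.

1 BTU per hour = 0.000393015 horsepower.
So 8551.3 × 0.000393015 ≈ 3.36 hp.

3.36 hp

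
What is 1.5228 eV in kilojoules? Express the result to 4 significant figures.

1 eV = 1.60218 × 10^-22 kilojoules.
So 1.5228 × 1.60218 × 10^-22 ≈ 2.440 × 10^-22 kJ.

2.440 × 10^-22 kJ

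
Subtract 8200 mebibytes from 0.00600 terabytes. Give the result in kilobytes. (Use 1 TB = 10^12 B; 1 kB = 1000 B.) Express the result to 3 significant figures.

0.00600 TB = 6.00000e+6 kB and 8200 MiB = 8.59832e+6 kB.
6.00000e+6 − 8.59832e+6 ≈ -2.60e+6 kB.

-2.60e+6 kilobytes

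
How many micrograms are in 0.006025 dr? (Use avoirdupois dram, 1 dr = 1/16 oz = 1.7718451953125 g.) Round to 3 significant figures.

10700 micrograms

1 dram = 1.77185 × 10^6 micrograms.
0.006025 × 1.77185 × 10^6 ≈ 10700 μg.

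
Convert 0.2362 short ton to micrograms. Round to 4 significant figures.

2.143 × 10^11 micrograms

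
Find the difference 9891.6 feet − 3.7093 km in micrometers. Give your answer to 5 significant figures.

9891.6 ft = 3.01496 × 10^9 μm and 3.7093 km = 3.70930 × 10^9 μm.
3.01496 × 10^9 − 3.70930 × 10^9 ≈ -6.9434 × 10^8 μm.

-6.9434 × 10^8 micrometers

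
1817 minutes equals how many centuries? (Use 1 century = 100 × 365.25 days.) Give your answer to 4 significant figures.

3.455 × 10^-5 century

1 min = 1.90129 × 10^-8 century.
Thus 1817 × 1.90129 × 10^-8 ≈ 3.455 × 10^-5 century.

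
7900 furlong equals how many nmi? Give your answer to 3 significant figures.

1 furlong = 0.108622 nautical miles.
So 7900 × 0.108622 ≈ 858 nmi.

858 nmi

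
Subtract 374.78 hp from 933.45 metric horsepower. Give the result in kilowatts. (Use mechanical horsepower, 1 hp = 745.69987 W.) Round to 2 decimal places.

407.08 kW

933.45 PS = 686.551 kW and 374.78 hp = 279.473 kW.
686.551 − 279.473 ≈ 407.08 kW.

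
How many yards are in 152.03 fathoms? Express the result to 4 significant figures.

304.1 yd

1 fathom = 2.00000 yd.
152.03 × 2.00000 ≈ 304.1 yd.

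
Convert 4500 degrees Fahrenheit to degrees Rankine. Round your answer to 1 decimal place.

°R = °F + 459.67.
Applying the formula gives 4959.7 °R.

4959.7 °R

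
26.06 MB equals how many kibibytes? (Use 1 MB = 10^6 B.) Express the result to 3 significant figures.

25400 kibibytes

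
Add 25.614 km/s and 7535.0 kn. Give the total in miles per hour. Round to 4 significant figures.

25.614 km/s = 57296.9 mph and 7535.0 kn = 8671.12 mph.
57296.9 + 8671.12 ≈ 65970 mph.

65970 miles per hour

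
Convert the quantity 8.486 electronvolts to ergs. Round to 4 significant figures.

1 electronvolt = 1.60218 × 10^-12 ergs.
Thus 8.486 × 1.60218 × 10^-12 ≈ 1.360 × 10^-11 erg.

1.360 × 10^-11 erg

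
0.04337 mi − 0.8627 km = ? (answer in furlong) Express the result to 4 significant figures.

-3.941 furlong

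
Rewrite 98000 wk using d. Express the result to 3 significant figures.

1 week = 7.00000 days.
Then 98000 × 7.00000 ≈ 686000 d.

686000 days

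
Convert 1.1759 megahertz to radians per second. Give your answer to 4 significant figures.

7.388 × 10^6 rad/s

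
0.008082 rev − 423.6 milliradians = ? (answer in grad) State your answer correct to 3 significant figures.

-23.7 grad

0.008082 rev = 3.23280 grad and 423.6 mrad = 26.9672 grad.
3.23280 − 26.9672 ≈ -23.7 grad.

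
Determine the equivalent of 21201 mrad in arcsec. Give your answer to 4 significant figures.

1 mrad = 206.265 arcsec.
Then 21201 × 206.265 ≈ 4.373e+6 arcsec.

4.373e+6 arcsec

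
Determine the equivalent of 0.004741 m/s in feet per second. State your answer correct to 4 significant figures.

0.01555 ft/s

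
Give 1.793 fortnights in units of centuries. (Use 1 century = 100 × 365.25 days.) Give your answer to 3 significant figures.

0.000687 centuries

1 fortnight = 0.000383299 centuries.
Then 1.793 × 0.000383299 ≈ 0.000687 century.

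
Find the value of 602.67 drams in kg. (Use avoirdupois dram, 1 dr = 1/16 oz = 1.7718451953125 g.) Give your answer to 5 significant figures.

1 dram = 0.00177185 kilograms.
Then 602.67 × 0.00177185 ≈ 1.0678 kg.

1.0678 kg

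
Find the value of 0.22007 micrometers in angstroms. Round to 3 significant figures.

1 μm = 10000.0 Å.
So 0.22007 × 10000.0 ≈ 2200 Å.

2200 Å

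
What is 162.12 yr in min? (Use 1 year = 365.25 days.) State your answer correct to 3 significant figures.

1 year = 525960 min.
Then 162.12 × 525960 ≈ 8.53 × 10^7 min.

8.53 × 10^7 min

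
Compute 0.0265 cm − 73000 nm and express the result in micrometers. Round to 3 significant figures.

192 μm

0.0265 cm = 265.000 μm and 73000 nm = 73.0000 μm.
265.000 − 73.0000 ≈ 192 μm.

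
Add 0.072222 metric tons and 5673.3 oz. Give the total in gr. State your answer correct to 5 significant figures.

3.5966 × 10^6 gr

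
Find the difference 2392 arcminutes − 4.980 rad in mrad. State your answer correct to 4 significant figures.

-4284 mrad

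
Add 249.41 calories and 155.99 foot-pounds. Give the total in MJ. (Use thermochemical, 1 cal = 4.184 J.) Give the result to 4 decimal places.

249.41 cal = 0.00104353 MJ and 155.99 ft·lbf = 0.000211494 MJ.
0.00104353 + 0.000211494 ≈ 0.0013 MJ.

0.0013 MJ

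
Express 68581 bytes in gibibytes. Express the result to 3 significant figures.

6.39 × 10^-5 gibibytes

1 byte = 9.31323 × 10^-10 gibibytes.
68581 × 9.31323 × 10^-10 ≈ 6.39 × 10^-5 GiB.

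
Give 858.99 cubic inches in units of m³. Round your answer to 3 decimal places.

1 cubic inch = 1.63871e-5 m³.
So 858.99 × 1.63871e-5 ≈ 0.014 m³.

0.014 cubic meters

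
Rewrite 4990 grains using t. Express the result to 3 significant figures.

1 grain = 6.47989 × 10^-8 metric tons.
Then 4990 × 6.47989 × 10^-8 ≈ 0.000323 t.

0.000323 metric tons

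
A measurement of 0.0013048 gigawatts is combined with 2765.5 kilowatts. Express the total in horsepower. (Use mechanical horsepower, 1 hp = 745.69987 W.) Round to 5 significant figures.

5458.4 hp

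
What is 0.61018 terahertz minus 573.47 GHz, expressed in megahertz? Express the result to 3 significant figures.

0.61018 THz = 610180 MHz and 573.47 GHz = 573470 MHz.
610180 − 573470 ≈ 36700 MHz.

36700 MHz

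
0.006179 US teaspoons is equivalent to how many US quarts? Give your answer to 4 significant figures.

3.218 × 10^-5 US qt

1 US tsp = 0.00520833 US qt.
Thus 0.006179 × 0.00520833 ≈ 3.218 × 10^-5 US qt.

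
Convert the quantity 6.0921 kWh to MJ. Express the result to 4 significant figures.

21.93 megajoules

1 kilowatt-hour = 3.60000 megajoules.
So 6.0921 × 3.60000 ≈ 21.93 MJ.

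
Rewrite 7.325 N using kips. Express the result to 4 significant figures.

1 newton = 0.000224809 kip.
7.325 × 0.000224809 ≈ 0.001647 kip.

0.001647 kip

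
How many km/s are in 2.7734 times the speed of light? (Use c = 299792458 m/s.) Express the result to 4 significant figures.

831400 kilometers per second

1 speed of light = 299792 kilometers per second.
So 2.7734 × 299792 ≈ 831400 km/s.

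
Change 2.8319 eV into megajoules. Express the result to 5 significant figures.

4.5372 × 10^-25 MJ

1 electronvolt = 1.60218 × 10^-25 MJ.
So 2.8319 × 1.60218 × 10^-25 ≈ 4.5372 × 10^-25 MJ.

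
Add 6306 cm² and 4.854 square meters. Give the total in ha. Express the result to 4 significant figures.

6306 cm² = 6.30600e-5 ha and 4.854 m² = 0.000485400 ha.
6.30600e-5 + 0.000485400 ≈ 0.0005485 ha.

0.0005485 hectares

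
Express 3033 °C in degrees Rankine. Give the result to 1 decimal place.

5951.1 °R

°R = (°C + 273.15) × 9/5.
Applying the formula gives 5951.1 °R.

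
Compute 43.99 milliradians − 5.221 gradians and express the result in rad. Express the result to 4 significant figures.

-0.03802 radians

43.99 mrad = 0.0439900 rad and 5.221 grad = 0.0820113 rad.
0.0439900 − 0.0820113 ≈ -0.03802 rad.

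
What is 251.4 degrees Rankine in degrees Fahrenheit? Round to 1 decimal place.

-208.3 degrees Fahrenheit

°R = °F + 459.67.
Applying the formula gives -208.3 °F.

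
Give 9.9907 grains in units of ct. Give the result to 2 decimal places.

3.24 ct

1 grain = 0.323995 carats.
So 9.9907 × 0.323995 ≈ 3.24 ct.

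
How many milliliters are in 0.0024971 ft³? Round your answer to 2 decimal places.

1 cubic foot = 28316.8 mL.
Then 0.0024971 × 28316.8 ≈ 70.71 mL.

70.71 mL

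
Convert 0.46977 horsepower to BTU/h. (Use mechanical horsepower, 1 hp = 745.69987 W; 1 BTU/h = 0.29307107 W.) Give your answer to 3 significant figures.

1 hp = 2544.43 BTU per hour.
0.46977 × 2544.43 ≈ 1200 BTU/h.

1200 BTU per hour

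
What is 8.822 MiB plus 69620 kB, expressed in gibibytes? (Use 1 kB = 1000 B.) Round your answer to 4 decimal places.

8.822 MiB = 0.00861523 GiB and 69620 kB = 0.0648387 GiB.
0.00861523 + 0.0648387 ≈ 0.0735 GiB.

0.0735 gibibytes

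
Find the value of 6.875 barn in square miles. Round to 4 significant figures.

2.654e-34 mi²

1 barn = 3.86102e-35 square miles.
Thus 6.875 × 3.86102e-35 ≈ 2.654e-34 mi².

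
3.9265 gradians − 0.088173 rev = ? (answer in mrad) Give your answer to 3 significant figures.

3.9265 grad = 61.6773 mrad and 0.088173 rev = 554.007 mrad.
61.6773 − 554.007 ≈ -492 mrad.

-492 mrad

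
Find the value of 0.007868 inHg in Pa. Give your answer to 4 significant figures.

26.64 Pa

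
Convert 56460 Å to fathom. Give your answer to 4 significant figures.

1 angstrom = 5.46807e-11 fathom.
Thus 56460 × 5.46807e-11 ≈ 3.087e-6 fathom.

3.087e-6 fathom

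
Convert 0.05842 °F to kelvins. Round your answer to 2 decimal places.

255.40 kelvins

K = (°F + 459.67) × 5/9.
Applying the formula gives 255.40 K.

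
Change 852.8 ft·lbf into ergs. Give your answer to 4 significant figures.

1.156e+10 erg

1 foot-pound = 1.35582e+7 ergs.
Then 852.8 × 1.35582e+7 ≈ 1.156e+10 erg.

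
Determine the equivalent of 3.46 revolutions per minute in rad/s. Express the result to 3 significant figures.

0.362 radians per second

1 rpm = 0.104720 rad/s.
Then 3.46 × 0.104720 ≈ 0.362 rad/s.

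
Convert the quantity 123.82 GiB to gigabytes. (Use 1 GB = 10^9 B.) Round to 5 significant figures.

1 GiB = 1.07374 gigabytes.
123.82 × 1.07374 ≈ 132.95 GB.

132.95 gigabytes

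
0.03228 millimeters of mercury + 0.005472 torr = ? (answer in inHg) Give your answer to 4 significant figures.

0.03228 mmHg = 0.00127087 inHg and 0.005472 torr = 0.000215433 inHg.
0.00127087 + 0.000215433 ≈ 0.001486 inHg.

0.001486 inHg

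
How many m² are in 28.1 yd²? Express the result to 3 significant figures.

23.5 m²

1 yd² = 0.836127 m².
Thus 28.1 × 0.836127 ≈ 23.5 m².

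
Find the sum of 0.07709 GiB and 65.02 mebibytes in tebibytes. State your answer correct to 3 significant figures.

0.07709 GiB = 7.52832 × 10^-5 TiB and 65.02 MiB = 6.20079 × 10^-5 TiB.
7.52832 × 10^-5 + 6.20079 × 10^-5 ≈ 0.000137 TiB.

0.000137 tebibytes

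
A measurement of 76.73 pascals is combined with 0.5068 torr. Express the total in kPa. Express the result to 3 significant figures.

0.144 kPa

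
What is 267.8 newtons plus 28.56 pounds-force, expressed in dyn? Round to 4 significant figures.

3.948e+7 dyn

267.8 N = 2.67800e+7 dyn and 28.56 lbf = 1.27041e+7 dyn.
2.67800e+7 + 1.27041e+7 ≈ 3.948e+7 dyn.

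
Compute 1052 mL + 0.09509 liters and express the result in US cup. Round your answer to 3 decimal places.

4.848 US cup

1052 mL = 4.44654 US cup and 0.09509 L = 0.401922 US cup.
4.44654 + 0.401922 ≈ 4.848 US cup.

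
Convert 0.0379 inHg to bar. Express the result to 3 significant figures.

1 inHg = 0.0338639 bar.
0.0379 × 0.0338639 ≈ 0.00128 bar.

0.00128 bar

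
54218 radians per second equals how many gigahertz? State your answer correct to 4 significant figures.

8.629e-6 gigahertz

1 rad/s = 1.59155e-10 gigahertz.
Thus 54218 × 1.59155e-10 ≈ 8.629e-6 GHz.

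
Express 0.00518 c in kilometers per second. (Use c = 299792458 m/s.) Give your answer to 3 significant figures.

1550 kilometers per second

1 speed of light = 299792 km/s.
Then 0.00518 × 299792 ≈ 1550 km/s.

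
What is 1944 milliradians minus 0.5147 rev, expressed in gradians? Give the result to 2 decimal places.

1944 mrad = 123.759 grad and 0.5147 rev = 205.880 grad.
123.759 − 205.880 ≈ -82.12 grad.

-82.12 grad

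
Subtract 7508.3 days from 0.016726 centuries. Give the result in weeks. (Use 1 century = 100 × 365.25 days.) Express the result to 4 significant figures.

-985.3 wk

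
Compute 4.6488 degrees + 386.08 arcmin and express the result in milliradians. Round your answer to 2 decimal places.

193.44 mrad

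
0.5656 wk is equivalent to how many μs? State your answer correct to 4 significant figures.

1 week = 6.04800e+11 μs.
Thus 0.5656 × 6.04800e+11 ≈ 3.421e+11 μs.

3.421e+11 μs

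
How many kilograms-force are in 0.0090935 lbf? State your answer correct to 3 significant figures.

0.00412 kgf

1 pound-force = 0.453592 kgf.
Thus 0.0090935 × 0.453592 ≈ 0.00412 kgf.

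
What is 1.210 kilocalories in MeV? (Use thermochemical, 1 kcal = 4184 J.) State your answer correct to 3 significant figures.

3.16 × 10^16 MeV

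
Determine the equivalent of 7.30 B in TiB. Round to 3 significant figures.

6.64 × 10^-12 TiB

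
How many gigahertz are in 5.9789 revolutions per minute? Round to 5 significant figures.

9.9648 × 10^-11 gigahertz

1 rpm = 1.666667 × 10^-11 GHz.
So 5.9789 × 1.666667 × 10^-11 ≈ 9.9648 × 10^-11 GHz.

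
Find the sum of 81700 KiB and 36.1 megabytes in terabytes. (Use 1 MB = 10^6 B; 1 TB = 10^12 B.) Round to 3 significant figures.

0.000120 TB

81700 KiB = 8.36608e-5 TB and 36.1 MB = 3.61000e-5 TB.
8.36608e-5 + 3.61000e-5 ≈ 0.000120 TB.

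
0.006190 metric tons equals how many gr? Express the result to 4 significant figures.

95530 gr

1 metric ton = 1.54324e+7 grains.
So 0.006190 × 1.54324e+7 ≈ 95530 gr.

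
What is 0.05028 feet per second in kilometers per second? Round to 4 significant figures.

1.533 × 10^-5 km/s

1 ft/s = 0.000304800 km/s.
Thus 0.05028 × 0.000304800 ≈ 1.533 × 10^-5 km/s.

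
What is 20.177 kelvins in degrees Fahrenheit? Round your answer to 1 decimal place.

-423.4 °F

K = (°F + 459.67) × 5/9.
Applying the formula gives -423.4 °F.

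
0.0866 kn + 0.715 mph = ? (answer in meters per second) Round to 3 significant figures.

0.364 m/s

0.0866 kn = 0.0445509 m/s and 0.715 mph = 0.319634 m/s.
0.0445509 + 0.319634 ≈ 0.364 m/s.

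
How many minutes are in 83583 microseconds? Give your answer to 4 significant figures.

0.001393 min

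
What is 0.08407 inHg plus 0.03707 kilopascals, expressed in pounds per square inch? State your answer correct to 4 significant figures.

0.04667 pounds per square inch

0.08407 inHg = 0.0412913 psi and 0.03707 kPa = 0.00537655 psi.
0.0412913 + 0.00537655 ≈ 0.04667 psi.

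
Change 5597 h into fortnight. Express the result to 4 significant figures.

16.66 fortnight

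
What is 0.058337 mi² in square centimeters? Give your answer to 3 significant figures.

1.51 × 10^9 cm²

1 square mile = 2.58999 × 10^10 square centimeters.
So 0.058337 × 2.58999 × 10^10 ≈ 1.51 × 10^9 cm².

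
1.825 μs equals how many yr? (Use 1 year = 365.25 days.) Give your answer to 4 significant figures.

5.783e-14 yr

1 microsecond = 3.16881e-14 years.
1.825 × 3.16881e-14 ≈ 5.783e-14 yr.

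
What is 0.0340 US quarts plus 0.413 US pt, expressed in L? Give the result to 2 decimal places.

0.0340 US qt = 0.0321760 L and 0.413 US pt = 0.195422 L.
0.0321760 + 0.195422 ≈ 0.23 L.

0.23 liters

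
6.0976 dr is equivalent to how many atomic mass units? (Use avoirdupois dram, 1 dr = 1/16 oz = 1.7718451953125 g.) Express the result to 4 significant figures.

1 dr = 1.06703e+24 atomic mass units.
Then 6.0976 × 1.06703e+24 ≈ 6.506e+24 u.

6.506e+24 u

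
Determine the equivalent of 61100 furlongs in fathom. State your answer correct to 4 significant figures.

6.721e+6 fathoms

1 furlong = 110.000 fathoms.
Then 61100 × 110.000 ≈ 6.721e+6 fathom.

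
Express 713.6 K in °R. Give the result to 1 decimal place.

1284.5 degrees Rankine

°R = K × 9/5.
Applying the formula gives 1284.5 °R.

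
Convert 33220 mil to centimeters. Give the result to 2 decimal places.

84.38 centimeters

1 mil = 0.00254000 cm.
Then 33220 × 0.00254000 ≈ 84.38 cm.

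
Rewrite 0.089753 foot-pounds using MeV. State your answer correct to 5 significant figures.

1 foot-pound = 8.46235 × 10^12 MeV.
0.089753 × 8.46235 × 10^12 ≈ 7.5952 × 10^11 MeV.

7.5952 × 10^11 megaelectronvolts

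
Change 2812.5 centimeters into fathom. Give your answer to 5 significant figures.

15.379 fathom

1 centimeter = 0.00546807 fathom.
So 2812.5 × 0.00546807 ≈ 15.379 fathom.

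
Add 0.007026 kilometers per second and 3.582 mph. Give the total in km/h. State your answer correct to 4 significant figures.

0.007026 km/s = 25.2936 km/h and 3.582 mph = 5.76467 km/h.
25.2936 + 5.76467 ≈ 31.06 km/h.

31.06 kilometers per hour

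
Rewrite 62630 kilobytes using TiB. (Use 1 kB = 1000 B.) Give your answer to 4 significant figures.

1 kB = 9.09495 × 10^-10 tebibytes.
Then 62630 × 9.09495 × 10^-10 ≈ 5.696 × 10^-5 TiB.

5.696 × 10^-5 tebibytes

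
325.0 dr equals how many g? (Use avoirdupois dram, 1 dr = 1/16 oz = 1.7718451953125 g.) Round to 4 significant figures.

1 dram = 1.771845 g.
So 325.0 × 1.771845 ≈ 575.8 g.

575.8 grams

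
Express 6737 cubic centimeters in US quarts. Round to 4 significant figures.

7.119 US qt

1 cubic centimeter = 0.00105669 US quarts.
Thus 6737 × 0.00105669 ≈ 7.119 US qt.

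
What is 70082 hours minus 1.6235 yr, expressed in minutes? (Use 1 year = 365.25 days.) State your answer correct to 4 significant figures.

70082 h = 4.20492e+6 min and 1.6235 yr = 853896 min.
4.20492e+6 − 853896 ≈ 3.351e+6 min.

3.351e+6 min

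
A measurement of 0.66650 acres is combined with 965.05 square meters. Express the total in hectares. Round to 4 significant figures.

0.66650 acre = 0.269723 ha and 965.05 m² = 0.0965050 ha.
0.269723 + 0.0965050 ≈ 0.3662 ha.

0.3662 ha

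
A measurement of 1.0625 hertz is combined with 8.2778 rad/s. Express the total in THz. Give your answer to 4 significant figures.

1.0625 Hz = 1.06250e-12 THz and 8.2778 rad/s = 1.31745e-12 THz.
1.06250e-12 + 1.31745e-12 ≈ 2.380e-12 THz.

2.380e-12 THz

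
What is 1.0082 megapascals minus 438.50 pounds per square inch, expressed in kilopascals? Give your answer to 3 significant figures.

1.0082 MPa = 1008.20 kPa and 438.50 psi = 3023.35 kPa.
1008.20 − 3023.35 ≈ -2020 kPa.

-2020 kPa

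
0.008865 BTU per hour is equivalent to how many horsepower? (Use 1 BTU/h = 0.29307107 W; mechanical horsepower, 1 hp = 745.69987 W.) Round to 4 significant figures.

1 BTU/h = 0.000393015 hp.
Thus 0.008865 × 0.000393015 ≈ 3.484 × 10^-6 hp.

3.484 × 10^-6 horsepower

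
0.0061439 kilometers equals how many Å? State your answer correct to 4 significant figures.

6.144 × 10^10 Å

1 kilometer = 1.00000 × 10^13 Å.
Then 0.0061439 × 1.00000 × 10^13 ≈ 6.144 × 10^10 Å.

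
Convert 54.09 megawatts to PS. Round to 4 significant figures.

1 megawatt = 1359.62 PS.
54.09 × 1359.62 ≈ 73540 PS.

73540 PS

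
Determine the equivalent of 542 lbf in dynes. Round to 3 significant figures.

1 pound-force = 444822 dynes.
So 542 × 444822 ≈ 2.41e+8 dyn.

2.41e+8 dynes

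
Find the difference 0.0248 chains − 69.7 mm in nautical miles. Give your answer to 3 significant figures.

0.0248 chain = 0.000269383 nmi and 69.7 mm = 3.76350 × 10^-5 nmi.
0.000269383 − 3.76350 × 10^-5 ≈ 0.000232 nmi.

0.000232 nautical miles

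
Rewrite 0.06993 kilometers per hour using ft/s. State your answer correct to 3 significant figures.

0.0637 ft/s

1 km/h = 0.911344 feet per second.
So 0.06993 × 0.911344 ≈ 0.0637 ft/s.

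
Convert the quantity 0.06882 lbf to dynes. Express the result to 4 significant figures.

30610 dyn

1 pound-force = 444822 dynes.
0.06882 × 444822 ≈ 30610 dyn.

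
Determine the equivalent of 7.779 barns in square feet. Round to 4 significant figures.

1 barn = 1.07639e-27 square feet.
Then 7.779 × 1.07639e-27 ≈ 8.373e-27 ft².

8.373e-27 square feet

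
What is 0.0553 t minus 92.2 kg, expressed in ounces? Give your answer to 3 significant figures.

-1300 oz

0.0553 t = 1950.65 oz and 92.2 kg = 3252.26 oz.
1950.65 − 3252.26 ≈ -1300 oz.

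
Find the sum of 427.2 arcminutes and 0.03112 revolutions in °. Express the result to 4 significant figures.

18.32 degrees

427.2 arcmin = 7.12000 ° and 0.03112 rev = 11.2032 °.
7.12000 + 11.2032 ≈ 18.32 °.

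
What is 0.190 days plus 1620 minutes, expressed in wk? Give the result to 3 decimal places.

0.190 d = 0.0271429 wk and 1620 min = 0.160714 wk.
0.0271429 + 0.160714 ≈ 0.188 wk.

0.188 wk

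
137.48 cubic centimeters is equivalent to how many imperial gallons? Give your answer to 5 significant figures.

1 cubic centimeter = 0.000219969 imp gal.
Thus 137.48 × 0.000219969 ≈ 0.030241 imp gal.

0.030241 imp gal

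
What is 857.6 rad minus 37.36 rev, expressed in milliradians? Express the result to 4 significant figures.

857.6 rad = 857600 mrad and 37.36 rev = 234740 mrad.
857600 − 234740 ≈ 622900 mrad.

622900 mrad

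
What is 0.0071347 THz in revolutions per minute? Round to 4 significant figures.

1 THz = 6.00000 × 10^13 rpm.
0.0071347 × 6.00000 × 10^13 ≈ 4.281 × 10^11 rpm.

4.281 × 10^11 revolutions per minute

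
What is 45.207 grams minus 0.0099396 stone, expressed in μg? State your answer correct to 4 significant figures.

45.207 g = 4.52070e+7 μg and 0.0099396 st = 6.31194e+7 μg.
4.52070e+7 − 6.31194e+7 ≈ -1.791e+7 μg.

-1.791e+7 micrograms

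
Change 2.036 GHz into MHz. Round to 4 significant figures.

1 gigahertz = 1000.00 megahertz.
Thus 2.036 × 1000.00 ≈ 2036 MHz.

2036 MHz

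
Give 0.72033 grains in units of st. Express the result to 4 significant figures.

1 gr = 1.02041e-5 stone.
Then 0.72033 × 1.02041e-5 ≈ 7.350e-6 st.

7.350e-6 st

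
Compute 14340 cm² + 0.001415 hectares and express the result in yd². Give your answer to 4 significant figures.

18.64 yd²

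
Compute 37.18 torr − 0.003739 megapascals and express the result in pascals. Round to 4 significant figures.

1218 Pa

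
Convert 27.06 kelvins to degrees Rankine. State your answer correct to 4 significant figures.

48.71 °R

°R = K × 9/5.
Applying the formula gives 48.71 °R.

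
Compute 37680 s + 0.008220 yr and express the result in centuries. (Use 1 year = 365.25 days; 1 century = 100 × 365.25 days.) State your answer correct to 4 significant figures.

37680 s = 1.19401 × 10^-5 century and 0.008220 yr = 8.22000 × 10^-5 century.
1.19401 × 10^-5 + 8.22000 × 10^-5 ≈ 9.414 × 10^-5 century.

9.414 × 10^-5 centuries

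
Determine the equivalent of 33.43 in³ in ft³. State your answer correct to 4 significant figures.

0.01935 cubic feet

1 cubic inch = 0.000578704 ft³.
Thus 33.43 × 0.000578704 ≈ 0.01935 ft³.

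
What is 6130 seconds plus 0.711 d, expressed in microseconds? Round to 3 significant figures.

6130 s = 6.13000 × 10^9 μs and 0.711 d = 6.14304 × 10^10 μs.
6.13000 × 10^9 + 6.14304 × 10^10 ≈ 6.76 × 10^10 μs.

6.76 × 10^10 μs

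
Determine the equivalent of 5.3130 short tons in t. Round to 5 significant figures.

4.8199 t

1 short ton = 0.907185 metric tons.
5.3130 × 0.907185 ≈ 4.8199 t.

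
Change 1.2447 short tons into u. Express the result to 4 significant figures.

6.800 × 10^29 atomic mass units

1 short ton = 5.46319 × 10^29 atomic mass units.
Thus 1.2447 × 5.46319 × 10^29 ≈ 6.800 × 10^29 u.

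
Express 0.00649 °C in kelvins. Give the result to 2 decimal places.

273.16 kelvins

K = °C + 273.15.
Applying the formula gives 273.16 K.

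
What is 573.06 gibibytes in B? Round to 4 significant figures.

1 gibibyte = 1.07374e+9 B.
So 573.06 × 1.07374e+9 ≈ 6.153e+11 B.

6.153e+11 B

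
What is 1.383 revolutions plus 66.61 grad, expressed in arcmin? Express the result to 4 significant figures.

1.383 rev = 29872.8 arcmin and 66.61 grad = 3596.94 arcmin.
29872.8 + 3596.94 ≈ 33470 arcmin.

33470 arcmin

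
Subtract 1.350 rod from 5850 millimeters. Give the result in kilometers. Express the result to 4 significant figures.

5850 mm = 0.00585000 km and 1.350 rod = 0.00678942 km.
0.00585000 − 0.00678942 ≈ -0.0009394 km.

-0.0009394 kilometers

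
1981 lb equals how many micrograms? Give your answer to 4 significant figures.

8.986 × 10^11 micrograms

1 lb = 4.53592 × 10^8 μg.
1981 × 4.53592 × 10^8 ≈ 8.986 × 10^11 μg.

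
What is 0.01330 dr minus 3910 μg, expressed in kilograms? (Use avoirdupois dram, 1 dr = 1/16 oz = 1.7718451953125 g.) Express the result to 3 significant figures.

0.01330 dr = 2.35655 × 10^-5 kg and 3910 μg = 3.91000 × 10^-6 kg.
2.35655 × 10^-5 − 3.91000 × 10^-6 ≈ 1.97 × 10^-5 kg.

1.97 × 10^-5 kg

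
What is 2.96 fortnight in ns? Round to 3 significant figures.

3.58 × 10^15 nanoseconds

1 fortnight = 1.20960 × 10^15 ns.
Thus 2.96 × 1.20960 × 10^15 ≈ 3.58 × 10^15 ns.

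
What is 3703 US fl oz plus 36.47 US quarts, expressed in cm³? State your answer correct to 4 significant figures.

144000 cubic centimeters

3703 US fl oz = 109511 cm³ and 36.47 US qt = 34513.5 cm³.
109511 + 34513.5 ≈ 144000 cm³.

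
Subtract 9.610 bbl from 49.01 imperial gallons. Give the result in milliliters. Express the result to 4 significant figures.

49.01 imp gal = 222804 mL and 9.610 bbl = 1.52787e+6 mL.
222804 − 1.52787e+6 ≈ -1.305e+6 mL.

-1.305e+6 milliliters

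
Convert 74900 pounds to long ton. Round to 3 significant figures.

33.4 long ton

1 pound = 0.000446429 long tons.
So 74900 × 0.000446429 ≈ 33.4 long ton.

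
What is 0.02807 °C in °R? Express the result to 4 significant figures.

491.7 degrees Rankine

°R = (°C + 273.15) × 9/5.
Applying the formula gives 491.7 °R.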